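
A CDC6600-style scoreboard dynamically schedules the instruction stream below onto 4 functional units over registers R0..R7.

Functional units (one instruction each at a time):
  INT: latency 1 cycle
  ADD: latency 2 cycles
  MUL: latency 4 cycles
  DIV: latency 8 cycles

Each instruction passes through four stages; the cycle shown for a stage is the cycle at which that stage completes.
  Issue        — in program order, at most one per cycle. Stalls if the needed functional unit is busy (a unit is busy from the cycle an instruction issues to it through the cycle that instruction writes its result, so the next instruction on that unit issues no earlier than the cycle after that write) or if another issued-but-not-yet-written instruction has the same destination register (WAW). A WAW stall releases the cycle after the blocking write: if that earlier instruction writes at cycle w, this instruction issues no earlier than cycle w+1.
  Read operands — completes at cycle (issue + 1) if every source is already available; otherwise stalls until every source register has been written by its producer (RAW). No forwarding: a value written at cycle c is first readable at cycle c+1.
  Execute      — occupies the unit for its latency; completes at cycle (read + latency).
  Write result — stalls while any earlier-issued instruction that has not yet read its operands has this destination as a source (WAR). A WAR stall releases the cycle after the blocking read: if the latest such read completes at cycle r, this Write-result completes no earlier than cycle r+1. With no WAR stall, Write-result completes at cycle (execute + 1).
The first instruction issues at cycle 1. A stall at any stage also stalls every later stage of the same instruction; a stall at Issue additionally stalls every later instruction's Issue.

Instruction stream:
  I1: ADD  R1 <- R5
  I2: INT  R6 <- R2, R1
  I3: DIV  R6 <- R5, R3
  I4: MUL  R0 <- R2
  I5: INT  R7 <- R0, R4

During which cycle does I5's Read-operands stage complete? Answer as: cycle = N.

cycle 1: I1→ADD
cycle 2: I1 RO | I2→INT
cycle 4: I1 EX
cycle 5: I1 WR R1
cycle 6: I2 RO
cycle 7: I2 EX
cycle 8: I2 WR R6
cycle 9: I3→DIV
cycle 10: I3 RO | I4→MUL
cycle 11: I4 RO | I5→INT
cycle 15: I4 EX
cycle 16: I4 WR R0
cycle 17: I5 RO
cycle 18: I3 EX | I5 EX
cycle 19: I3 WR R6 | I5 WR R7

cycle = 17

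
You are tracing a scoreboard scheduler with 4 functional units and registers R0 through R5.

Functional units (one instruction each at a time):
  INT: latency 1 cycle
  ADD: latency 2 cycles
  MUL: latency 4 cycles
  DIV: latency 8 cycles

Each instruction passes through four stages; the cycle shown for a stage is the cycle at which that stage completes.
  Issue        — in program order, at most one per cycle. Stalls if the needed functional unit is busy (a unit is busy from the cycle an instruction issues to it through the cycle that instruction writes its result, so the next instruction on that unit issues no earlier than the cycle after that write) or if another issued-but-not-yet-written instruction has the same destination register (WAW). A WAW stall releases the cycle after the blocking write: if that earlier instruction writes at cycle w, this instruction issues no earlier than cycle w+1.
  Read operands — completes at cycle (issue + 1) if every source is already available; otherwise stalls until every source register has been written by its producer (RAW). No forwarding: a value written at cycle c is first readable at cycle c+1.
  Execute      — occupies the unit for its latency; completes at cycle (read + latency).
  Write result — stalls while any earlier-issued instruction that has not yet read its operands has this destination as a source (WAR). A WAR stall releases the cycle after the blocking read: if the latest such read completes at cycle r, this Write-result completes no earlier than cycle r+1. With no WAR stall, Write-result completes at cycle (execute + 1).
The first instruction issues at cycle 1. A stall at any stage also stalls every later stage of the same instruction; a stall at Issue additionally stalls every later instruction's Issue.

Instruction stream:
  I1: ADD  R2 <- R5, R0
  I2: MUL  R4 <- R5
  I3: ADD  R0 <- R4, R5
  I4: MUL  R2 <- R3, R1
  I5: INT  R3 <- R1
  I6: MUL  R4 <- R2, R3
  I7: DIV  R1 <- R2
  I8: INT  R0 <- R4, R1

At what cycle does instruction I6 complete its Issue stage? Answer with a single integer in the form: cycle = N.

cycle 1: issue I1 (ADD)
cycle 2: I1 read-ops; issue I2 (MUL)
cycle 3: I2 read-ops
cycle 4: I1 finished on ADD
cycle 5: I1→R2
cycle 6: issue I3 (ADD)
cycle 7: I2 finished on MUL
cycle 8: I2→R4
cycle 9: I3 read-ops; issue I4 (MUL)
cycle 10: I4 read-ops; issue I5 (INT)
cycle 11: I3 finished on ADD; I5 read-ops
cycle 12: I3→R0; I5 finished on INT
cycle 13: I5→R3
cycle 14: I4 finished on MUL
cycle 15: I4→R2
cycle 16: issue I6 (MUL)
cycle 17: I6 read-ops; issue I7 (DIV)
cycle 18: I7 read-ops; issue I8 (INT)
cycle 21: I6 finished on MUL
cycle 22: I6→R4
cycle 26: I7 finished on DIV
cycle 27: I7→R1
cycle 28: I8 read-ops
cycle 29: I8 finished on INT
cycle 30: I8→R0

cycle = 16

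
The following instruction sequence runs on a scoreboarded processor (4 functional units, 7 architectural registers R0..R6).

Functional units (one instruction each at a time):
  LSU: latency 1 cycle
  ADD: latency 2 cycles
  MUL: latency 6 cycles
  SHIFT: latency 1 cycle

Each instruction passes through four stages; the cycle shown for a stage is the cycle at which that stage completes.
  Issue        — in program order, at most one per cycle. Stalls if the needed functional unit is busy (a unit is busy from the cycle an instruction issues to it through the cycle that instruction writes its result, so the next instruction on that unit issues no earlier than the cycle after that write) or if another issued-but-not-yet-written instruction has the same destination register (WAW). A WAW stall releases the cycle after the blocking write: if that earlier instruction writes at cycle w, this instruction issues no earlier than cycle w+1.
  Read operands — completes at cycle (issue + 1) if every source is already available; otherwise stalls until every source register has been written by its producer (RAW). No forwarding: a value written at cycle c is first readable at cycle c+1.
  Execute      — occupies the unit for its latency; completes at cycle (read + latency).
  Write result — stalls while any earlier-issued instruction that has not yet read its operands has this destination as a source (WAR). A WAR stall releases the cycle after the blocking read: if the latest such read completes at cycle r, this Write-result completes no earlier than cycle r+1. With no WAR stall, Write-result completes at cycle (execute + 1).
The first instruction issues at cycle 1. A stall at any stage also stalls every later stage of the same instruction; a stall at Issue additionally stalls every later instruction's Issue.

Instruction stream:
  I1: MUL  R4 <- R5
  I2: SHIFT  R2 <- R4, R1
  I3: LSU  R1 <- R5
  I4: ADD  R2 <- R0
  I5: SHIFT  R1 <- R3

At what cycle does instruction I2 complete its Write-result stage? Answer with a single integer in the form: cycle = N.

cycle 1: I1→MUL
cycle 2: I1 RO; I2→SHIFT
cycle 3: I3→LSU
cycle 4: I3 RO
cycle 5: I3 EX
cycle 8: I1 EX
cycle 9: I1 WR R4
cycle 10: I2 RO
cycle 11: I2 EX; I3 WR R1
cycle 12: I2 WR R2
cycle 13: I4→ADD
cycle 14: I4 RO; I5→SHIFT
cycle 15: I5 RO
cycle 16: I4 EX; I5 EX
cycle 17: I4 WR R2; I5 WR R1

cycle = 12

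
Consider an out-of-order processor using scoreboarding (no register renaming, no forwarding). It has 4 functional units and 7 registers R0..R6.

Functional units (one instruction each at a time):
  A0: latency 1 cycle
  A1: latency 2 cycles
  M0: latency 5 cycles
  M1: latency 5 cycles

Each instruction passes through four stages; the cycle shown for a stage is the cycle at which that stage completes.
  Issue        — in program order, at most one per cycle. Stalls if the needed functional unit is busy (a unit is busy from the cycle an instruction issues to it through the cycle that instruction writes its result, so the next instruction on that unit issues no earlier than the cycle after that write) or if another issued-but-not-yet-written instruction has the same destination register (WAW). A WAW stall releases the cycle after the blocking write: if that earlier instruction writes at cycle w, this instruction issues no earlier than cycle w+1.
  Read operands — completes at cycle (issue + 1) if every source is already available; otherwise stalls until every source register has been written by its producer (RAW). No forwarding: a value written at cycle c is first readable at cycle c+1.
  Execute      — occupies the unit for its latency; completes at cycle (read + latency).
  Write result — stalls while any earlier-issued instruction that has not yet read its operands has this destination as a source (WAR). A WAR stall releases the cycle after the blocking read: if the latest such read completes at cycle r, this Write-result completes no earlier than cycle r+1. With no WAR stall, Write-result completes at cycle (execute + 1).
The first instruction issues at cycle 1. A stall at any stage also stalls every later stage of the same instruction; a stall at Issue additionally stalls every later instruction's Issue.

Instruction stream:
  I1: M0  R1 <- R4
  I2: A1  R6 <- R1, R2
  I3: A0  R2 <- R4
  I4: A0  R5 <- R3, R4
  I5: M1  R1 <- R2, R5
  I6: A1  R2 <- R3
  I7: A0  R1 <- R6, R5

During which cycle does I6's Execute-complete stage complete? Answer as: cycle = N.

cycle = 16

c1: I1→M0
c2: I1 RO, I2→A1
c3: I3→A0
c4: I3 RO
c5: I3 EX
c7: I1 EX
c8: I1 WR R1
c9: I2 RO
c10: I3 WR R2
c11: I2 EX, I4→A0
c12: I2 WR R6, I4 RO, I5→M1
c13: I4 EX, I6→A1
c14: I4 WR R5, I6 RO
c15: I5 RO
c16: I6 EX
c17: I6 WR R2
c20: I5 EX
c21: I5 WR R1
c22: I7→A0
c23: I7 RO
c24: I7 EX
c25: I7 WR R1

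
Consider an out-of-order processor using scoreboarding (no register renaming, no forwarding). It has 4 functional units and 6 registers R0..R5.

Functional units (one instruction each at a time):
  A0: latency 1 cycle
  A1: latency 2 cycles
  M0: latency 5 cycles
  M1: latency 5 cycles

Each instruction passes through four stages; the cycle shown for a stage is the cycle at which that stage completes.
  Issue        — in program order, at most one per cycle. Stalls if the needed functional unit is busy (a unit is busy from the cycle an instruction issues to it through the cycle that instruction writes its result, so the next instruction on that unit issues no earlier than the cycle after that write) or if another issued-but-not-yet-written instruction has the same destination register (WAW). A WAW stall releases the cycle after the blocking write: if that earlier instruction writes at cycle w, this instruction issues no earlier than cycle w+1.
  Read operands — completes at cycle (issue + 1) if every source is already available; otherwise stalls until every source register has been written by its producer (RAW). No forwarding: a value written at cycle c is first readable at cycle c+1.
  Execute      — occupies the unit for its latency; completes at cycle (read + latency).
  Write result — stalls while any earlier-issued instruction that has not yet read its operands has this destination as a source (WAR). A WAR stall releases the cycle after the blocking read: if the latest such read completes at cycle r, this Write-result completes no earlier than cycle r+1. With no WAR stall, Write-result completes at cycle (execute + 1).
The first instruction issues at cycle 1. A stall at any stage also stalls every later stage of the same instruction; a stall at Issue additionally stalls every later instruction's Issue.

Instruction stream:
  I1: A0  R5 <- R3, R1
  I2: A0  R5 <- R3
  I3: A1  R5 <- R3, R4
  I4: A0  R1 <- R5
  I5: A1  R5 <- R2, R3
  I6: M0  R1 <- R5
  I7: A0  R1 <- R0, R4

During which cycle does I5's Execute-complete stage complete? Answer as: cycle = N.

cycle = 17

t=1  I1 dispatched to A0
t=2  I1 operands ready
t=3  I1 complete
t=4  R5←I1
t=5  I2 dispatched to A0
t=6  I2 operands ready
t=7  I2 complete
t=8  R5←I2
t=9  I3 dispatched to A1
t=10  I3 operands ready; I4 dispatched to A0
t=12  I3 complete
t=13  R5←I3
t=14  I4 operands ready; I5 dispatched to A1
t=15  I4 complete; I5 operands ready
t=16  R1←I4
t=17  I5 complete; I6 dispatched to M0
t=18  R5←I5
t=19  I6 operands ready
t=24  I6 complete
t=25  R1←I6
t=26  I7 dispatched to A0
t=27  I7 operands ready
t=28  I7 complete
t=29  R1←I7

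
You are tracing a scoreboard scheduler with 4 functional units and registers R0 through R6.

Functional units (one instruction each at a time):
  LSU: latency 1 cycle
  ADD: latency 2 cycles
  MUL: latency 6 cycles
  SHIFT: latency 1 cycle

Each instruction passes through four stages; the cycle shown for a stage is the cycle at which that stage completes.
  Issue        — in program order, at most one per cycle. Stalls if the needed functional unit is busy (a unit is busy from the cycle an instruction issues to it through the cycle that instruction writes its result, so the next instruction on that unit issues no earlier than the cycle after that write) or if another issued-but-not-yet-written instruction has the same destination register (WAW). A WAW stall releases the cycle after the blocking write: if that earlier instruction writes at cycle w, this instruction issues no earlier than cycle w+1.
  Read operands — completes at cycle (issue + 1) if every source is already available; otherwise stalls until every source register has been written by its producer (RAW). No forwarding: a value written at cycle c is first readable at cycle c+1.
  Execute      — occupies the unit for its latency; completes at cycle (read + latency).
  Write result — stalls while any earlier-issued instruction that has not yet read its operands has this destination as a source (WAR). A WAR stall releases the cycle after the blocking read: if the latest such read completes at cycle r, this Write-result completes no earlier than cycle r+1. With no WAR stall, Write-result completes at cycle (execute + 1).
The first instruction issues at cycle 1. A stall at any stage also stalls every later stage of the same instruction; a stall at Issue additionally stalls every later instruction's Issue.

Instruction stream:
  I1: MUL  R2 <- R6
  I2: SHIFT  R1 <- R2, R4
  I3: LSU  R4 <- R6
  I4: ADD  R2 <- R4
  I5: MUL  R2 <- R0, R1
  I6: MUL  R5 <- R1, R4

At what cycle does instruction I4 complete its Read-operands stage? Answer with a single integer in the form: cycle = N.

cycle = 12

I1  is:1  ro:2  ex:8  wr:9
I2  is:2  ro:10  ex:11  wr:12  — RAW R2: wait I1 write@9
I3  is:3  ro:4  ex:5  wr:11  — WAR R4: wait I2 read@10
I4  is:10  ro:12  ex:14  wr:15  — WAW R2: wait I1 write@9, RAW R4: wait I3 write@11
I5  is:16  ro:17  ex:23  wr:24  — WAW R2: wait I4 write@15
I6  is:25  ro:26  ex:32  wr:33  — struct: MUL busy until I5 writes@24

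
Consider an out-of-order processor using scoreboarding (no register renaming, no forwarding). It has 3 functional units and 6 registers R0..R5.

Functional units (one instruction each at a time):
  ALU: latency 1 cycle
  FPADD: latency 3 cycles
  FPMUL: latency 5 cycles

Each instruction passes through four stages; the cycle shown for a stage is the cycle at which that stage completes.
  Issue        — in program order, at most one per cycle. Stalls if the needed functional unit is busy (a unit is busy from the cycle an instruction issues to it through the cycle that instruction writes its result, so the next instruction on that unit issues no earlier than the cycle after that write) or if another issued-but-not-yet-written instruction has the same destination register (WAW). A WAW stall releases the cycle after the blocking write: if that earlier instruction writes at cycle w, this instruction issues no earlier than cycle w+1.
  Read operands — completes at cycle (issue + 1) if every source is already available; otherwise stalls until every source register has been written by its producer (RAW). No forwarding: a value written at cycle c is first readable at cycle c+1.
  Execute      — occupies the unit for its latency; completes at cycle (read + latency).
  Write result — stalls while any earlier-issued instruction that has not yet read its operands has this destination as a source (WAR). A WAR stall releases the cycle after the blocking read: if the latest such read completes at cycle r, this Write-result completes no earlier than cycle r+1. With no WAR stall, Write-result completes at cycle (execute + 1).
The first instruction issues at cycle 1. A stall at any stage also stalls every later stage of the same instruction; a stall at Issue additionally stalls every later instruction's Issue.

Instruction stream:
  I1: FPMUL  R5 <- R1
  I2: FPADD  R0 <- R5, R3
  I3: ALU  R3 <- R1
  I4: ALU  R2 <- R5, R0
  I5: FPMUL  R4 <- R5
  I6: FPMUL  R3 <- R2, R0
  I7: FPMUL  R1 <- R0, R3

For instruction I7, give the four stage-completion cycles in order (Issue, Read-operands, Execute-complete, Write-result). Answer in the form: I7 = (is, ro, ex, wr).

I7 = (28, 29, 34, 35)

t=1  I1 dispatched to FPMUL
t=2  I1 operands ready; I2 dispatched to FPADD
t=3  I3 dispatched to ALU
t=4  I3 operands ready
t=5  I3 complete
t=7  I1 complete
t=8  R5←I1
t=9  I2 operands ready
t=10  R3←I3
t=11  I4 dispatched to ALU
t=12  I2 complete; I5 dispatched to FPMUL
t=13  R0←I2; I5 operands ready
t=14  I4 operands ready
t=15  I4 complete
t=16  R2←I4
t=18  I5 complete
t=19  R4←I5
t=20  I6 dispatched to FPMUL
t=21  I6 operands ready
t=26  I6 complete
t=27  R3←I6
t=28  I7 dispatched to FPMUL
t=29  I7 operands ready
t=34  I7 complete
t=35  R1←I7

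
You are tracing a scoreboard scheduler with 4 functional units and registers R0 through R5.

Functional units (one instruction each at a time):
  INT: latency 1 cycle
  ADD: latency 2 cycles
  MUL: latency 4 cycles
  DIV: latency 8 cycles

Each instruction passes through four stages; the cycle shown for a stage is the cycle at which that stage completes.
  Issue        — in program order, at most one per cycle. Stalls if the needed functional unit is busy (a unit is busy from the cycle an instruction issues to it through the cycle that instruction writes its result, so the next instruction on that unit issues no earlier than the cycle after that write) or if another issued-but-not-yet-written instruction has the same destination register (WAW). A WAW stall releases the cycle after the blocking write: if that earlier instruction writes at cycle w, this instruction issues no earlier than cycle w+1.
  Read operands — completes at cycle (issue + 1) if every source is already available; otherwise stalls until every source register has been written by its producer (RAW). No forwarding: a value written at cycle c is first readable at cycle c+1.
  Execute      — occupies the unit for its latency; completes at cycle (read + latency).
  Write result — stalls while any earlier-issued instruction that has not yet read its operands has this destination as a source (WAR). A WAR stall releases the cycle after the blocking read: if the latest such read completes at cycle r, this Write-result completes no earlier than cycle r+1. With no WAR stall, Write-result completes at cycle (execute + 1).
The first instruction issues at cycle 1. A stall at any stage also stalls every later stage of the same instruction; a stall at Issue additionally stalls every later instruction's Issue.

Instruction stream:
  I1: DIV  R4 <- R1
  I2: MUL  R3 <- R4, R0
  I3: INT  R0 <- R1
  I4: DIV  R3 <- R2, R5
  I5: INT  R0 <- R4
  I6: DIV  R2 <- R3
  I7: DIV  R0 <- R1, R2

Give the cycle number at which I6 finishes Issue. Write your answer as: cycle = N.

[1] I1 dispatched to DIV
[2] I1 operands ready · I2 dispatched to MUL
[3] I3 dispatched to INT
[4] I3 operands ready
[5] I3 complete
[10] I1 complete
[11] R4←I1
[12] I2 operands ready
[13] R0←I3
[16] I2 complete
[17] R3←I2
[18] I4 dispatched to DIV
[19] I4 operands ready · I5 dispatched to INT
[20] I5 operands ready
[21] I5 complete
[22] R0←I5
[27] I4 complete
[28] R3←I4
[29] I6 dispatched to DIV
[30] I6 operands ready
[38] I6 complete
[39] R2←I6
[40] I7 dispatched to DIV
[41] I7 operands ready
[49] I7 complete
[50] R0←I7

cycle = 29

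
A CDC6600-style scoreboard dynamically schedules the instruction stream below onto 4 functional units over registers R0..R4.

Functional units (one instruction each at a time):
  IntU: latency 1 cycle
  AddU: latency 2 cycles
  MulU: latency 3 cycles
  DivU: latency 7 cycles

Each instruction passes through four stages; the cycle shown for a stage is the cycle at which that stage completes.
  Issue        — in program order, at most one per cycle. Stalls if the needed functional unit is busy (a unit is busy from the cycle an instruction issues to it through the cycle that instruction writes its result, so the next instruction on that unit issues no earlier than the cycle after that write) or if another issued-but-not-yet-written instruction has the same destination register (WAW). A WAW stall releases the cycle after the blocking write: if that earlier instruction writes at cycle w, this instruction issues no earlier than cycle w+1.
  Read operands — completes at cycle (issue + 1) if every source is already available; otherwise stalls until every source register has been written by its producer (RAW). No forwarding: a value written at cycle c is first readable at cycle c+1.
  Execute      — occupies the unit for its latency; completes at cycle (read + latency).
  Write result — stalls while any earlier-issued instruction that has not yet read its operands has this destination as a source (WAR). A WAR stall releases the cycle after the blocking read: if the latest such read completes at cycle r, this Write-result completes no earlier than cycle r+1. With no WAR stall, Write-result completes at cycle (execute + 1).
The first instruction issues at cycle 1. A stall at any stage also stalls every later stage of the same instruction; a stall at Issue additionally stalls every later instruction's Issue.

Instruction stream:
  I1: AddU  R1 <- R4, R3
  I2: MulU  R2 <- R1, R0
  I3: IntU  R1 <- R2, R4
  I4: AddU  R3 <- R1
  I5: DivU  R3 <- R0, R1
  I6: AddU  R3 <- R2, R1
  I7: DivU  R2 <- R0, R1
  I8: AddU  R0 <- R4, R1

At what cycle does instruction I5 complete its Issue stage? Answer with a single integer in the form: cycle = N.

cycle = 18

I1  is:1  ro:2  ex:4  wr:5
I2  is:2  ro:6  ex:9  wr:10  — RAW R1: wait I1 write@5
I3  is:6  ro:11  ex:12  wr:13  — WAW R1: wait I1 write@5, RAW R2: wait I2 write@10
I4  is:7  ro:14  ex:16  wr:17  — RAW R1: wait I3 write@13
I5  is:18  ro:19  ex:26  wr:27  — WAW R3: wait I4 write@17
I6  is:28  ro:29  ex:31  wr:32  — WAW R3: wait I5 write@27
I7  is:29  ro:30  ex:37  wr:38
I8  is:33  ro:34  ex:36  wr:37  — struct: AddU busy until I6 writes@32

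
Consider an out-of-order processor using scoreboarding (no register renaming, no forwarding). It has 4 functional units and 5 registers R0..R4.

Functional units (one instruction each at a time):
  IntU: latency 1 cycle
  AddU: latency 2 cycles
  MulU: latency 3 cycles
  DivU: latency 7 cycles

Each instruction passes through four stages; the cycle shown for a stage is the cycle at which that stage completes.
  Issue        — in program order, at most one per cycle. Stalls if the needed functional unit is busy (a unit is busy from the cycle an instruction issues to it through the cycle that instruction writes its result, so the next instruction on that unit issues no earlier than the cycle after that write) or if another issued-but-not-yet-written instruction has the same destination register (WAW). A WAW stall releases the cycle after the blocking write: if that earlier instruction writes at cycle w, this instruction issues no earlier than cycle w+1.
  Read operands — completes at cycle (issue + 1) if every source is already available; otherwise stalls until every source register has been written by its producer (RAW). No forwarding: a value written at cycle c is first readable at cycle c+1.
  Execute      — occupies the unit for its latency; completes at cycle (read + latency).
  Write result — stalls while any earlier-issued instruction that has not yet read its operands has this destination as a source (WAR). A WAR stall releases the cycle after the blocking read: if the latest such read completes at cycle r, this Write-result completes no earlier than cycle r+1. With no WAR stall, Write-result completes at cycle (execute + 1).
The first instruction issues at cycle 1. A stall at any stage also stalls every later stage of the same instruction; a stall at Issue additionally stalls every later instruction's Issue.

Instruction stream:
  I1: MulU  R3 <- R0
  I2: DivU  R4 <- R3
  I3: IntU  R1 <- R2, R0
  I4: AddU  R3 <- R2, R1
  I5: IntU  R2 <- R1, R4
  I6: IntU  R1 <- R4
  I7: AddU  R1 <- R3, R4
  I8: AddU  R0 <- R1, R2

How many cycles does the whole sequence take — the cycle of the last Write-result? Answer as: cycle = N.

cycle = 32

1) issue 1, read 2, done 5, write 6
2) issue 2, read 7, done 14, write 15  <RAW R3: wait I1 write@6>
3) issue 3, read 4, done 5, write 6
4) issue 7, read 8, done 10, write 11  <WAW R3: wait I1 write@6>
5) issue 8, read 16, done 17, write 18  <RAW R4: wait I2 write@15>
6) issue 19, read 20, done 21, write 22  <struct: IntU busy until I5 writes@18>
7) issue 23, read 24, done 26, write 27  <WAW R1: wait I6 write@22>
8) issue 28, read 29, done 31, write 32  <struct: AddU busy until I7 writes@27>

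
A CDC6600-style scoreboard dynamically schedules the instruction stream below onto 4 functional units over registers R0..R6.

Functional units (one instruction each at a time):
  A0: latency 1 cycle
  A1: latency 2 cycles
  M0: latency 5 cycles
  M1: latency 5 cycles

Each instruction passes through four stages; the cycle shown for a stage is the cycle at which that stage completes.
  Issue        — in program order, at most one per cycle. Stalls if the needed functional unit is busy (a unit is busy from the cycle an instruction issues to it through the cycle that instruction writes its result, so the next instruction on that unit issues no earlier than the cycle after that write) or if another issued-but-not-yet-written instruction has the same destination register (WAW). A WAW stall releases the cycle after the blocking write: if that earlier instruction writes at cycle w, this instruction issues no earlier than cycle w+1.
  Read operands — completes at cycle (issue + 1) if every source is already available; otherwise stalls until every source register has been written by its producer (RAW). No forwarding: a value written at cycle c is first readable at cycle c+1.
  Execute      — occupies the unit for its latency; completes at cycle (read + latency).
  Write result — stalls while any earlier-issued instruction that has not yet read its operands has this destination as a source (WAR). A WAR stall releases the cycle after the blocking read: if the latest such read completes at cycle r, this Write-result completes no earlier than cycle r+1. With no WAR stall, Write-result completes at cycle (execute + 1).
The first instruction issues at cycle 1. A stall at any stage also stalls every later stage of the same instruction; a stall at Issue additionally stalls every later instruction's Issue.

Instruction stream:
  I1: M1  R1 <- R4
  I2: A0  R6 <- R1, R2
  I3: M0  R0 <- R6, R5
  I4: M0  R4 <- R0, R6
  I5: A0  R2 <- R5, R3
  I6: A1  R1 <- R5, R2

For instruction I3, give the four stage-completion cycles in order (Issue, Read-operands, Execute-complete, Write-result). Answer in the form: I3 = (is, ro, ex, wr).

I3 = (3, 12, 17, 18)

I1 -> (1, 2, 7, 8)
I2 -> (2, 9, 10, 11)  // RAW R1: wait I1 write@8
I3 -> (3, 12, 17, 18)  // RAW R6: wait I2 write@11
I4 -> (19, 20, 25, 26)  // struct: M0 busy until I3 writes@18
I5 -> (20, 21, 22, 23)
I6 -> (21, 24, 26, 27)  // RAW R2: wait I5 write@23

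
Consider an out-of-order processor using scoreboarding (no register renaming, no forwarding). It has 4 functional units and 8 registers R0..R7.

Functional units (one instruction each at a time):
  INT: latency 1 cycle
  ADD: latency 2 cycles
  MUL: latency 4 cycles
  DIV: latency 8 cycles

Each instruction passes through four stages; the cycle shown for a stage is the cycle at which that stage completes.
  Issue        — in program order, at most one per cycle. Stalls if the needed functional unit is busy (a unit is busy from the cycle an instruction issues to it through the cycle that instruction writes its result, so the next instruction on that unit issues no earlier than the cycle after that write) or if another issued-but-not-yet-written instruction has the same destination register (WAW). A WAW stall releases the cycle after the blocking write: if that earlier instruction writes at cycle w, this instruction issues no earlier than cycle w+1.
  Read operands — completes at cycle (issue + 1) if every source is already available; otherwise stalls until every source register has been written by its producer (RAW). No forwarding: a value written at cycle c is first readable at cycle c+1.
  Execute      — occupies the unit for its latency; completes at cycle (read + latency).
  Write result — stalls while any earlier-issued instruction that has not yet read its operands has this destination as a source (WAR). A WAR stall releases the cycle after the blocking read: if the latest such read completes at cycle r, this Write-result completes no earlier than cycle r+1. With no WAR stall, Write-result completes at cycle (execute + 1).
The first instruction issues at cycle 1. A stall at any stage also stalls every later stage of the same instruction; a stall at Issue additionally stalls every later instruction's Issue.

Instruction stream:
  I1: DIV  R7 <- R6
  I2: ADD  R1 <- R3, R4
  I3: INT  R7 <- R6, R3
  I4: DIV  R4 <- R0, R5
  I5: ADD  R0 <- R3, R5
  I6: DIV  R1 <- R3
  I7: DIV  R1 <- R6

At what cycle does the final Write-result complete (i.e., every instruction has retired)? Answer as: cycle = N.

cycle = 45

t=1  issue I1 (DIV)
t=2  I1 read-ops | issue I2 (ADD)
t=3  I2 read-ops
t=5  I2 finished on ADD
t=6  I2→R1
t=10  I1 finished on DIV
t=11  I1→R7
t=12  issue I3 (INT)
t=13  I3 read-ops | issue I4 (DIV)
t=14  I3 finished on INT | I4 read-ops | issue I5 (ADD)
t=15  I3→R7 | I5 read-ops
t=17  I5 finished on ADD
t=18  I5→R0
t=22  I4 finished on DIV
t=23  I4→R4
t=24  issue I6 (DIV)
t=25  I6 read-ops
t=33  I6 finished on DIV
t=34  I6→R1
t=35  issue I7 (DIV)
t=36  I7 read-ops
t=44  I7 finished on DIV
t=45  I7→R1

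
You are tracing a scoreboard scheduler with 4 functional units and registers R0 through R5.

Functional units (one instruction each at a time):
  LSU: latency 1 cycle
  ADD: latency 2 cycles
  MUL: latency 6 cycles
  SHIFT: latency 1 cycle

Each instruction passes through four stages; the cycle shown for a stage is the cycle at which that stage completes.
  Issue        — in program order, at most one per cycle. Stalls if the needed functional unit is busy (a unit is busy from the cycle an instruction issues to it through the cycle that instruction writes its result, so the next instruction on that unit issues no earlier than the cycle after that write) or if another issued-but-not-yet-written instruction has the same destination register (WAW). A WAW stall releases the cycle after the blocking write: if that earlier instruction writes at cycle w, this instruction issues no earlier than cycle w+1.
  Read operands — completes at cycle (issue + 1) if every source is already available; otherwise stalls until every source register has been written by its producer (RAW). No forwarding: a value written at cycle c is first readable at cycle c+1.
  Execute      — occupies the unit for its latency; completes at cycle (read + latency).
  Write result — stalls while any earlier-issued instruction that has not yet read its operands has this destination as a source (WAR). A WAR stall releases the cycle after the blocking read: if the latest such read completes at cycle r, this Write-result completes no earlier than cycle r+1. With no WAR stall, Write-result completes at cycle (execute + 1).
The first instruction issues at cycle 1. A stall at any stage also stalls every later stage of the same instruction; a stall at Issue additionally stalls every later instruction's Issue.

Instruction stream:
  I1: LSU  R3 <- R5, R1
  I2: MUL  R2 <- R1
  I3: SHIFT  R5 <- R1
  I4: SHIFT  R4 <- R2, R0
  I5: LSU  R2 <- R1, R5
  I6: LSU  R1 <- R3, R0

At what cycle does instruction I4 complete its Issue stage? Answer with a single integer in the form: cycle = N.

cycle = 7

I1  is:1  ro:2  ex:3  wr:4
I2  is:2  ro:3  ex:9  wr:10
I3  is:3  ro:4  ex:5  wr:6
I4  is:7  ro:11  ex:12  wr:13  — struct: SHIFT busy until I3 writes@6, RAW R2: wait I2 write@10
I5  is:11  ro:12  ex:13  wr:14  — WAW R2: wait I2 write@10
I6  is:15  ro:16  ex:17  wr:18  — struct: LSU busy until I5 writes@14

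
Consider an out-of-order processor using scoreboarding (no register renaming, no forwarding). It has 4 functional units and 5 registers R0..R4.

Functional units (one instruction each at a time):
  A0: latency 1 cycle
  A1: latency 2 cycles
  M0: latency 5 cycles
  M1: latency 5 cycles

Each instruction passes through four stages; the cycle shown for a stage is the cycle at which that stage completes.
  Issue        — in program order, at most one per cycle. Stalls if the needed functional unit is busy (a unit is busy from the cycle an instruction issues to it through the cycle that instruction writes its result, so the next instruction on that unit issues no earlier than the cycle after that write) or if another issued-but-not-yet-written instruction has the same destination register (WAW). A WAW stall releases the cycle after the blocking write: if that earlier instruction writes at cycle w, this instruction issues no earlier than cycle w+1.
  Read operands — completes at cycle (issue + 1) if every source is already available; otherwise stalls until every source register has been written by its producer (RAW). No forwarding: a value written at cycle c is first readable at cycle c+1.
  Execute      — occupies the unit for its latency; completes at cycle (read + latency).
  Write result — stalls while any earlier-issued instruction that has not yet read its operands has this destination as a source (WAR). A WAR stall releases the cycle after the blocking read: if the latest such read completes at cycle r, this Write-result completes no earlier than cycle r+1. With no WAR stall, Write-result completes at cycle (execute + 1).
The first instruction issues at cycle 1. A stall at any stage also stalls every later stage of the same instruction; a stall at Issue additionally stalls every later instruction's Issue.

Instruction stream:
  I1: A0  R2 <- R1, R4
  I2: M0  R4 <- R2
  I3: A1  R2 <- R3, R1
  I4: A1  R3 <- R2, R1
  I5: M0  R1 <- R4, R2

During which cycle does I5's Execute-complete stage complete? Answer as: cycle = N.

  I1 | 1 | 2 | 3 | 4
  I2 | 2 | 5 | 10 | 11   RAW R2: wait I1 write@4
  I3 | 5 | 6 | 8 | 9   WAW R2: wait I1 write@4
  I4 | 10 | 11 | 13 | 14   struct: A1 busy until I3 writes@9
  I5 | 12 | 13 | 18 | 19   struct: M0 busy until I2 writes@11

cycle = 18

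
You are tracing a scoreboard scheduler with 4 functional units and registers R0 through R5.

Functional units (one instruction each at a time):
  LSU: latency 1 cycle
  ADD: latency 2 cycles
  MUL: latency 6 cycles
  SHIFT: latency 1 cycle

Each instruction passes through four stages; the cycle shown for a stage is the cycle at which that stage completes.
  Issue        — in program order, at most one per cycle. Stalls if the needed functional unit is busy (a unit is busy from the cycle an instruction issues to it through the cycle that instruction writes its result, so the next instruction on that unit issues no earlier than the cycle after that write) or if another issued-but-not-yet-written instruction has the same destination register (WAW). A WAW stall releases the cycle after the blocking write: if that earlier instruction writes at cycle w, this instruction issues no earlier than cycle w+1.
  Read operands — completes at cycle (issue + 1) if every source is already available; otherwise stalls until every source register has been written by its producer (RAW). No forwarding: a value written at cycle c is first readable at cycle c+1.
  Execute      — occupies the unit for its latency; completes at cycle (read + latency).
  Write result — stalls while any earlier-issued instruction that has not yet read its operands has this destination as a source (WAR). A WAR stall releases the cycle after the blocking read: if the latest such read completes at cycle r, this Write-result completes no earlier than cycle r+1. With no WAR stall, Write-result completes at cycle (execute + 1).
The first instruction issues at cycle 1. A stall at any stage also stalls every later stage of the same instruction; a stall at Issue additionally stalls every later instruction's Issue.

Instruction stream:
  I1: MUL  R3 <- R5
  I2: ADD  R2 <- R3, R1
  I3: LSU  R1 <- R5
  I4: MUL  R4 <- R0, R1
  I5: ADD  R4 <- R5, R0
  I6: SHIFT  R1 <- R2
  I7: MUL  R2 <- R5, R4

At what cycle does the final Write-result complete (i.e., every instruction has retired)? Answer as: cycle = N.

c1: I1 dispatched to MUL
c2: I1 operands ready · I2 dispatched to ADD
c3: I3 dispatched to LSU
c4: I3 operands ready
c5: I3 complete
c8: I1 complete
c9: R3←I1
c10: I2 operands ready · I4 dispatched to MUL
c11: R1←I3
c12: I2 complete · I4 operands ready
c13: R2←I2
c18: I4 complete
c19: R4←I4
c20: I5 dispatched to ADD
c21: I5 operands ready · I6 dispatched to SHIFT
c22: I6 operands ready · I7 dispatched to MUL
c23: I5 complete · I6 complete
c24: R4←I5 · R1←I6
c25: I7 operands ready
c31: I7 complete
c32: R2←I7

cycle = 32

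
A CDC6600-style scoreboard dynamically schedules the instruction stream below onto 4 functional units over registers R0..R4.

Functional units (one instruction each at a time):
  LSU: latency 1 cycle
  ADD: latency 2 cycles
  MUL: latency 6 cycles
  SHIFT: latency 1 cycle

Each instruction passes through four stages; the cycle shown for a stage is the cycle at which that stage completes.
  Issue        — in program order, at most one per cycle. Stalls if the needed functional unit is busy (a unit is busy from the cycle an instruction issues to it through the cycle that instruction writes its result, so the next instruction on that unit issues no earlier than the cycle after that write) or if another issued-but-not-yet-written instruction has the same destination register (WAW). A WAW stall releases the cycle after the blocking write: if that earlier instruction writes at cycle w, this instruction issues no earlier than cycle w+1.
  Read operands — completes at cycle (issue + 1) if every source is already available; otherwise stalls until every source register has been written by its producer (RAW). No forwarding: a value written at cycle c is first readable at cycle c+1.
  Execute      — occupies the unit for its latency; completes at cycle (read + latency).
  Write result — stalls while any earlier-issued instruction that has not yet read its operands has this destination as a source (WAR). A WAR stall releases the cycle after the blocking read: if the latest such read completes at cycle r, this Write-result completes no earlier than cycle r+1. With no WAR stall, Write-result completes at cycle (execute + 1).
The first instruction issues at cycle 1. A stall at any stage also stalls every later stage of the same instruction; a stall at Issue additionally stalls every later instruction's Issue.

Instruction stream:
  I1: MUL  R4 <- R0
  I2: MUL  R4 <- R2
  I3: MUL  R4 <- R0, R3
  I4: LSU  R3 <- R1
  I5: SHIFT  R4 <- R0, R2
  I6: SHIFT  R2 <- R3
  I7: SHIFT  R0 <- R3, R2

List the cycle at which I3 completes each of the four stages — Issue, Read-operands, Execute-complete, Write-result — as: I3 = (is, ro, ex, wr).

I3 = (19, 20, 26, 27)

cycle 1: I1 dispatched to MUL
cycle 2: I1 operands ready
cycle 8: I1 complete
cycle 9: R4←I1
cycle 10: I2 dispatched to MUL
cycle 11: I2 operands ready
cycle 17: I2 complete
cycle 18: R4←I2
cycle 19: I3 dispatched to MUL
cycle 20: I3 operands ready, I4 dispatched to LSU
cycle 21: I4 operands ready
cycle 22: I4 complete
cycle 23: R3←I4
cycle 26: I3 complete
cycle 27: R4←I3
cycle 28: I5 dispatched to SHIFT
cycle 29: I5 operands ready
cycle 30: I5 complete
cycle 31: R4←I5
cycle 32: I6 dispatched to SHIFT
cycle 33: I6 operands ready
cycle 34: I6 complete
cycle 35: R2←I6
cycle 36: I7 dispatched to SHIFT
cycle 37: I7 operands ready
cycle 38: I7 complete
cycle 39: R0←I7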